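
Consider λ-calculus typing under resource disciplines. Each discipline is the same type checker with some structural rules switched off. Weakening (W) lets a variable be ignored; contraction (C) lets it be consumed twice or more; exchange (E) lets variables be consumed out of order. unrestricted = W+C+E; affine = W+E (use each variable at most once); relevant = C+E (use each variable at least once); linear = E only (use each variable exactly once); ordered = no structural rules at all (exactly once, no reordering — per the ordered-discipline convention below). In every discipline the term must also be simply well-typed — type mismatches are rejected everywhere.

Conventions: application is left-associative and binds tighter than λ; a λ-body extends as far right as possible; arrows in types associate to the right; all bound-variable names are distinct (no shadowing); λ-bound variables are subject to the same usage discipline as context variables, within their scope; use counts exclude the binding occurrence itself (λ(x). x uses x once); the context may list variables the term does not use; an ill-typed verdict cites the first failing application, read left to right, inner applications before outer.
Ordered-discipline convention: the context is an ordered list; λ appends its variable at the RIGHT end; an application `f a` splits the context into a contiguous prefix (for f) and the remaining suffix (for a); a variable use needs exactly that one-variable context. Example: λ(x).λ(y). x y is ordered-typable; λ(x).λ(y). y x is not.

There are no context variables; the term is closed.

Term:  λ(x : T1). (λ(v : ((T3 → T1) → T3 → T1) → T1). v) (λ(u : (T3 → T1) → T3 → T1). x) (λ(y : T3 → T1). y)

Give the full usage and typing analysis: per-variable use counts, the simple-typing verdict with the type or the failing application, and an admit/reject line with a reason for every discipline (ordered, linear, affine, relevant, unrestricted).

variable uses: x [bound] ×1, v [bound] ×1, u [bound] ×0, y [bound] ×1
use order (left to right): v, x, y
typing: ✓ — T1 → T1
ordered: ✗ — u left unused
linear: ✗ — u left unused
affine: ✓ — at most one use each (x, v, u, y)
relevant: ✗ — u left unused
unrestricted: ✓ — well-typed at T1 → T1; no restrictions here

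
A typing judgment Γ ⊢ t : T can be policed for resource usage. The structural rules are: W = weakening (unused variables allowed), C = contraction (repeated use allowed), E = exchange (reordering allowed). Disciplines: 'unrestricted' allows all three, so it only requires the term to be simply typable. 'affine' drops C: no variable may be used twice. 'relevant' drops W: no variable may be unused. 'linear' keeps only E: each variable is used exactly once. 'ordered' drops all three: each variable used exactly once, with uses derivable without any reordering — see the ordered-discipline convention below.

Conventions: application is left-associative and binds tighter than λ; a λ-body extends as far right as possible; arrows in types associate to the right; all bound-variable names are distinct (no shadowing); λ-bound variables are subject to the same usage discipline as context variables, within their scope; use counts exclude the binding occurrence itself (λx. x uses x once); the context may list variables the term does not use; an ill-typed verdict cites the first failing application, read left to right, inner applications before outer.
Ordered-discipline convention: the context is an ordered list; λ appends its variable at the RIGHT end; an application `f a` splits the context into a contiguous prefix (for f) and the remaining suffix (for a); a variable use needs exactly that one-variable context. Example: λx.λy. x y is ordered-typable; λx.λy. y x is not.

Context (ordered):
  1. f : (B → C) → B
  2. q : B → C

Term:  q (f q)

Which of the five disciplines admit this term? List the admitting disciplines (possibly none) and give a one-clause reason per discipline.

admitted by: relevant, unrestricted
usage: f=1; q=2
uses in reading order: q, f, q
typing: well-typed at C
ordered: ✗, needs contraction — q ×2
linear: ✗, needs contraction — q ×2
affine: ✗, needs contraction — q ×2
relevant: ✓, f, q: all used, weakening unneeded
unrestricted: ✓, well-typed at C; no restrictions here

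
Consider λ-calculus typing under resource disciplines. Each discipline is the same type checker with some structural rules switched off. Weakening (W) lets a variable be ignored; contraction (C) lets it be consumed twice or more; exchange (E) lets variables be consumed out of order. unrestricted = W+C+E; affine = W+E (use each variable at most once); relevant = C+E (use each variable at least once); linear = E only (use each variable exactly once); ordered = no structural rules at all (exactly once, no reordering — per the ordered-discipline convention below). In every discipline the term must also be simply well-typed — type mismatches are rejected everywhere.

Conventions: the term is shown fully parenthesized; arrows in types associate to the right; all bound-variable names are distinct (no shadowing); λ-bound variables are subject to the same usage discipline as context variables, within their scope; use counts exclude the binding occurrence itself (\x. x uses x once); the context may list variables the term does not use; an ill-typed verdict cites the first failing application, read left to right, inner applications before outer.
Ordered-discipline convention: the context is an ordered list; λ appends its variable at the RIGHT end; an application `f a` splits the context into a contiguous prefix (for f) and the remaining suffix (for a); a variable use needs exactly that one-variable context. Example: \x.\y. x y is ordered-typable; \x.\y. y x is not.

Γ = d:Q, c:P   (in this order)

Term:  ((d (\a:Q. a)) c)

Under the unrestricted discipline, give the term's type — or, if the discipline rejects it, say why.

not well-typed under unrestricted — not simply typable
variable uses: d: 1, c: 1, a (bound): 1
uses in reading order: d, a, c
typing: ill-typed: can't apply a value of type Q
summary: ordered ✗; linear ✗; affine ✗; relevant ✗; unrestricted ✗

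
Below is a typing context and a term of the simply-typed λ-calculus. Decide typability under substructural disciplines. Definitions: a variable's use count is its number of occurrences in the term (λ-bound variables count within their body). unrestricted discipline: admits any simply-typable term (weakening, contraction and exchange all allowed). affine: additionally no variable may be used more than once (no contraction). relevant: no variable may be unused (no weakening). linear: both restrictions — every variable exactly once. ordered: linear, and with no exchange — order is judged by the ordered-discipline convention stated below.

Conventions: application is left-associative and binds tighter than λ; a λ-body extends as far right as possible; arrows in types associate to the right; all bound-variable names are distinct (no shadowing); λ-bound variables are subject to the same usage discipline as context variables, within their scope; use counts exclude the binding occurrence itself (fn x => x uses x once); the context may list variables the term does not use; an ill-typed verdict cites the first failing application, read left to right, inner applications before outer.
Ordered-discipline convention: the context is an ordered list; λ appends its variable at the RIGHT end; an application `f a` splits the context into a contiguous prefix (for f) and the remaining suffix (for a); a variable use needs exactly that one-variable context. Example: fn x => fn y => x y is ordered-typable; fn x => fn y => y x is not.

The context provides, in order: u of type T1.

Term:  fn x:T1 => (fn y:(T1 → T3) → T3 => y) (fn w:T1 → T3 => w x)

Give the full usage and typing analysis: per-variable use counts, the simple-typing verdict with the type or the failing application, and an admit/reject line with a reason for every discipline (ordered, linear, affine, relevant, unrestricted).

usage: u=0, x [bound]=1, y [bound]=1, w [bound]=1
use order (left to right): y, w, x
typing: well-typed — term : T1 → (T1 → T3) → T3
ordered: ✗ — needs weakening: u unused
linear: ✗ — needs weakening: u unused
affine: ✓ — no duplicate uses among u, x, y, w
relevant: ✗ — needs weakening: u unused
unrestricted: ✓ — typability at T1 → (T1 → T3) → T3 is all that's needed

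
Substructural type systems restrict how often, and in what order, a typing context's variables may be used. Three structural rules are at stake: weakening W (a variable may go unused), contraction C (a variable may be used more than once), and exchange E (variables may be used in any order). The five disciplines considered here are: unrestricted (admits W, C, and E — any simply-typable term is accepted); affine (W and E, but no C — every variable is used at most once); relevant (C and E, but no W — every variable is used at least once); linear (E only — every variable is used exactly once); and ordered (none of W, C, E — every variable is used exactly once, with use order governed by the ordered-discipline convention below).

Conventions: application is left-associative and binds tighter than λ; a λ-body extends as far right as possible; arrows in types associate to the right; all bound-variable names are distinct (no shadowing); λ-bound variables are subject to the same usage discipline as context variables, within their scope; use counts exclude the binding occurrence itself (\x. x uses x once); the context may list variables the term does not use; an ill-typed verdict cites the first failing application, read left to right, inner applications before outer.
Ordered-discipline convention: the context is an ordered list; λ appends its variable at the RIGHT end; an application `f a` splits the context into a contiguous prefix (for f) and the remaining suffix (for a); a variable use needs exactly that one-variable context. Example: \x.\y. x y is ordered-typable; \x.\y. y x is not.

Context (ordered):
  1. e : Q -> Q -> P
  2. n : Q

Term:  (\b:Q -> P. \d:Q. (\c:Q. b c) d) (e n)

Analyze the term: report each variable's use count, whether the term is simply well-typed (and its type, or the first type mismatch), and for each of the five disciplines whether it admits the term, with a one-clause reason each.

counts: e: 1×; n: 1×; b (bound): 1×; d (bound): 1×; c (bound): 1×
left-to-right use order: b, c, d, e, n
typing: well-typed at Q -> P
ordered: ✓ — one use each (e, n, b, d, c); ordered split holds
linear: ✓ — e, n, b, d, c: one use apiece
affine: ✓ — no duplicate uses among e, n, b, d, c
relevant: ✓ — at least one use each (e, n, b, d, c)
unrestricted: ✓ — type-checks (Q -> P) and nothing is barred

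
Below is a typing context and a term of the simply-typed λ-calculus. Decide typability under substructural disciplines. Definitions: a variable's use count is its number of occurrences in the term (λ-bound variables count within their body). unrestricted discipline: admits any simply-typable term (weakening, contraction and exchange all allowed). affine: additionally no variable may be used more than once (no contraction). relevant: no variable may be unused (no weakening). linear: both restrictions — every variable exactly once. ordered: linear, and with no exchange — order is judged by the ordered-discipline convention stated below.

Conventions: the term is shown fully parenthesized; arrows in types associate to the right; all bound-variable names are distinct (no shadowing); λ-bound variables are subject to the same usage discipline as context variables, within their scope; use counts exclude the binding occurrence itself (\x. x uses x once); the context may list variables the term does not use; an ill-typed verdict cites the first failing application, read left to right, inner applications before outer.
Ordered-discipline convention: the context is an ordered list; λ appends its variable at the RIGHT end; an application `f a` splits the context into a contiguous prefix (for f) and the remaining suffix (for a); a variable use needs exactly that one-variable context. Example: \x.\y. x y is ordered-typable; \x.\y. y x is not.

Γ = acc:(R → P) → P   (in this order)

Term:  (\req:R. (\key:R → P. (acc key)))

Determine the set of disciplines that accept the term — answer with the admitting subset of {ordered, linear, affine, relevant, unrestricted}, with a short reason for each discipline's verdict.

admitted in: affine, unrestricted
use counts: acc=1, req (bound)=0, key (bound)=1
left-to-right use order: acc, key
typing: ✓ — R → (R → P) → P
ordered ✗ (needs weakening: req unused)
linear ✗ (needs weakening: req unused)
affine ✓ (at most one use each (acc, req, key))
relevant ✗ (needs weakening: req unused)
unrestricted ✓ (typability at R → (R → P) → P is all that's needed)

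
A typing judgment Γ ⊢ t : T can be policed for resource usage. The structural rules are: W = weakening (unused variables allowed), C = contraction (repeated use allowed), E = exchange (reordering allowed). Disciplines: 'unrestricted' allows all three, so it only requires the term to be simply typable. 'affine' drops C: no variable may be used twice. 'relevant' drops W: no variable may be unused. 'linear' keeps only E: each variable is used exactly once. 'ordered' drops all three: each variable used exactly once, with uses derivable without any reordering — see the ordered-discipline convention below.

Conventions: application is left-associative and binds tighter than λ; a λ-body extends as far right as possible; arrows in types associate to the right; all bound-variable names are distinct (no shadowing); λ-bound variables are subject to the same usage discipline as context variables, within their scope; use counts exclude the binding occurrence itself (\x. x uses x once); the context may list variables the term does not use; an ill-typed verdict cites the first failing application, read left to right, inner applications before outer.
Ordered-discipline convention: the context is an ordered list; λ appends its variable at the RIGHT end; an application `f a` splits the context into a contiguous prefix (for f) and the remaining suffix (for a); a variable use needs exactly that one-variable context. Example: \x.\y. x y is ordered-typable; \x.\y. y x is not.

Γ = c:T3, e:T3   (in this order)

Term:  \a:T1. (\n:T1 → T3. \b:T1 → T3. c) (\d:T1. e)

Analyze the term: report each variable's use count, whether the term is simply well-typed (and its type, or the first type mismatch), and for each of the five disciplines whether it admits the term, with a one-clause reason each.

counts: c=1; e=1; a (bound)=0; n (bound)=0; b (bound)=0; d (bound)=0
left-to-right use order: c, e
typing: the term checks, with type T1 → (T1 → T3) → T3
ordered ✗ (unused: a, n, b, d — weakening required)
linear ✗ (unused: a, n, b, d — weakening required)
affine ✓ (no duplicate uses among c, e, a, n, b, d)
relevant ✗ (unused: a, n, b, d — weakening required)
unrestricted ✓ (type-checks (T1 → (T1 → T3) → T3) and nothing is barred)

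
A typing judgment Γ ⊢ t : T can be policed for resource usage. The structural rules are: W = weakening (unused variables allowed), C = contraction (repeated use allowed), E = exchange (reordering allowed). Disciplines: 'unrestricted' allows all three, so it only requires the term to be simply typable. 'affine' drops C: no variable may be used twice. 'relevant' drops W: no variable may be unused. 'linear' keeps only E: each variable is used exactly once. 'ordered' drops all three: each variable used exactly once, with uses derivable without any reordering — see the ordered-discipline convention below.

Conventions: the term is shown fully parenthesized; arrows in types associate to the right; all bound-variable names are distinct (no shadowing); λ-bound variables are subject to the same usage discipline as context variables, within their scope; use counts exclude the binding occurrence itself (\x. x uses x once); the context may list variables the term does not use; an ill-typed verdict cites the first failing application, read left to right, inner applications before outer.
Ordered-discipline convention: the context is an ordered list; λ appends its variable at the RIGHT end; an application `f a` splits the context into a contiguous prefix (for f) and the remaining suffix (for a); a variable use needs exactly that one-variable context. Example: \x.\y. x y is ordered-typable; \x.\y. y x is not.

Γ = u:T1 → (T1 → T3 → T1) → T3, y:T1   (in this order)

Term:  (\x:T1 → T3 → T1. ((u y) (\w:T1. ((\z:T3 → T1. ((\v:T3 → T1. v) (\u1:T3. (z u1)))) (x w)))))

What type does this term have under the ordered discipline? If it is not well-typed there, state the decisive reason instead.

term : (T1 → T3 → T1) → T3
counts: u: 1×, y: 1×, x [bound]: 1×, w [bound]: 1×, z [bound]: 1×, v [bound]: 1×, u1 [bound]: 1×
order of uses: u, y, v, z, u1, x, w
typing: the term checks, with type (T1 → T3 → T1) → T3
across the five disciplines: ordered ✓ | linear ✓ | affine ✓ | relevant ✓ | unrestricted ✓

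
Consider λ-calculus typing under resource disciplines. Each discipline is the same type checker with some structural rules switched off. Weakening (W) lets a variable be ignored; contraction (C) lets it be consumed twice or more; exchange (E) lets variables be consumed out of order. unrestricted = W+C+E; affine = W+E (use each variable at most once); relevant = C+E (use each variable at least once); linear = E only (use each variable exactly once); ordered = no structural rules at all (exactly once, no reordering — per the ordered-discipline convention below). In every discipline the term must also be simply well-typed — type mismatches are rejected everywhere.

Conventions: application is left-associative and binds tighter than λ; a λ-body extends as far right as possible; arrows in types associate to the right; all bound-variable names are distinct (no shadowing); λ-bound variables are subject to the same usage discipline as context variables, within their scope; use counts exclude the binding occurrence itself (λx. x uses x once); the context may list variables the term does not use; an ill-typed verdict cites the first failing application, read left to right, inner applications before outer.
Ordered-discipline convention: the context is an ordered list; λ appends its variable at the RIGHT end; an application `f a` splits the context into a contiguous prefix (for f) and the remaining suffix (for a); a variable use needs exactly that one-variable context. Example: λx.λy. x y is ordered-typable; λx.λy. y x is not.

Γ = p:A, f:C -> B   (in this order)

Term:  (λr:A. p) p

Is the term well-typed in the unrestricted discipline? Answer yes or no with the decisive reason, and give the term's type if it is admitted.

yes — well-typed at A; no restrictions here; term : A
variable uses: p=2, f=0, r (λ-bound)=0
use order (left to right): p, p
typing: the term checks, with type A
per-discipline verdicts: ordered ✗ · linear ✗ · affine ✗ · relevant ✗ · unrestricted ✓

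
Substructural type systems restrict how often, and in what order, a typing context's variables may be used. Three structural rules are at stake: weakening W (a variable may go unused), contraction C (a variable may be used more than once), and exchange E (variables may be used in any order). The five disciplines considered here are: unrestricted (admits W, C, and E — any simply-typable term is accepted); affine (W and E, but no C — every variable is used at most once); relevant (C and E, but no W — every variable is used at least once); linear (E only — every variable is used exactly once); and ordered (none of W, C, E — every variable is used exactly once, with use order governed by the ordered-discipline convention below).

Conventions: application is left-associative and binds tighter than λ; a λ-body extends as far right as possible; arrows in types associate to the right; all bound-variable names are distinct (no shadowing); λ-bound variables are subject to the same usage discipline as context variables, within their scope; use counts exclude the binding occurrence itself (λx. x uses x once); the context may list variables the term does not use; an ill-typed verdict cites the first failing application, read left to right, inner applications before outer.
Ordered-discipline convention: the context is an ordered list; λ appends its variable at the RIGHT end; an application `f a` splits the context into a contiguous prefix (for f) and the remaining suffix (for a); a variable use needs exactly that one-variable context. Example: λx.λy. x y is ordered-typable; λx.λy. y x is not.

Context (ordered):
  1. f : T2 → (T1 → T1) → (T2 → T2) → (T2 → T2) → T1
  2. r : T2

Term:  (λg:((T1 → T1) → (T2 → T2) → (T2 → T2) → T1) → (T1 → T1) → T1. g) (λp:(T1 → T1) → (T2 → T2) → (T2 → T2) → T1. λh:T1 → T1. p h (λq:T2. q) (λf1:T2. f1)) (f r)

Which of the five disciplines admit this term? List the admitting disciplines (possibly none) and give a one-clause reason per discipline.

admitted in: ordered, linear, affine, relevant, unrestricted
use counts: f: 1×; r: 1×; g (bound): 1×; p (bound): 1×; h (bound): 1×; q (bound): 1×; f1 (bound): 1×
use order (left to right): g, p, h, q, f1, f, r
typing: the term checks, with type (T1 → T1) → T1
ordered: ✓, f, r, g, p, h, q, f1 once each; derivable with no W/C/E
linear: ✓, single use per variable (f, r, g, p, h, q, f1)
affine: ✓, at most one use each (f, r, g, p, h, q, f1)
relevant: ✓, at least one use each (f, r, g, p, h, q, f1)
unrestricted: ✓, simply typable at (T1 → T1) → T1; W, C, E all held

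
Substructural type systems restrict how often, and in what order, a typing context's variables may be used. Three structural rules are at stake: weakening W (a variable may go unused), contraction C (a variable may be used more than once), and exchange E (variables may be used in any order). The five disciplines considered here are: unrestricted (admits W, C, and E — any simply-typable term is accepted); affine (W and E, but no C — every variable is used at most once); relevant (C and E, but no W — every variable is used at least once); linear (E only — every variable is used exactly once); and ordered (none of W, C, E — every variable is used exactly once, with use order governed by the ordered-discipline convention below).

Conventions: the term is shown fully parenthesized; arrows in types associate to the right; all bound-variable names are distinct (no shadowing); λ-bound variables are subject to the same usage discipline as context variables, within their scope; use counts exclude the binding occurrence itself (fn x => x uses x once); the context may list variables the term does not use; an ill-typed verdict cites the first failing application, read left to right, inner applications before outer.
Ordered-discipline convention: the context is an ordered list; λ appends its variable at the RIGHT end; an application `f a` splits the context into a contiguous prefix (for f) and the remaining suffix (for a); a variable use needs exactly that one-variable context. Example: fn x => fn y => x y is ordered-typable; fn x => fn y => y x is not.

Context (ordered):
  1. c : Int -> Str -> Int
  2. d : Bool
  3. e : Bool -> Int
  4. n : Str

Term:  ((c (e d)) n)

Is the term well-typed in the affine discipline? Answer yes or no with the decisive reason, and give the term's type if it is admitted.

yes — no duplicate uses among c, d, e, n; term : Int
usage: c: 1, d: 1, e: 1, n: 1
uses in reading order: c, e, d, n
typing: ✓ — Int
per-discipline verdicts: ordered ✗ | linear ✓ | affine ✓ | relevant ✓ | unrestricted ✓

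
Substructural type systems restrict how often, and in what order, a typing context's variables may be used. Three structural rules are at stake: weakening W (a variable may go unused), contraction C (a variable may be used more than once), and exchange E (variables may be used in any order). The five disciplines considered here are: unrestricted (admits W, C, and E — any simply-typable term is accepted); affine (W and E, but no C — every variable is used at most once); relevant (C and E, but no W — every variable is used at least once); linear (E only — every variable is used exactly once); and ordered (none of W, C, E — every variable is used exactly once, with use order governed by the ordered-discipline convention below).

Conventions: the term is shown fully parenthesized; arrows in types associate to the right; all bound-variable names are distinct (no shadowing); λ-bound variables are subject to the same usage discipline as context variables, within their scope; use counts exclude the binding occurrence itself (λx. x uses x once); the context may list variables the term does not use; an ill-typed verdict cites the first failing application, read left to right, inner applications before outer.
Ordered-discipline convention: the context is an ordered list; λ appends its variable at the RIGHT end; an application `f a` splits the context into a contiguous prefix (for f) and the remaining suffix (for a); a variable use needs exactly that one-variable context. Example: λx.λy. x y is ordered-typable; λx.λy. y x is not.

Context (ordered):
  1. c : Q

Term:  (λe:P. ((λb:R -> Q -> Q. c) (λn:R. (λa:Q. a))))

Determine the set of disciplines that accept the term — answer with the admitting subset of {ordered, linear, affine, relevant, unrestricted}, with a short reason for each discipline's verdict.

admitting disciplines: affine, unrestricted
use counts: c=1, e (λ-bound)=0, b (λ-bound)=0, n (λ-bound)=0, a (λ-bound)=1
uses in reading order: c, a
typing: well-typed — term : P -> Q
ordered ✗ (needs weakening: e, b, n unused)
linear ✗ (needs weakening: e, b, n unused)
affine ✓ (c, e, b, n, a: no repeats, contraction unneeded)
relevant ✗ (needs weakening: e, b, n unused)
unrestricted ✓ (typability at P -> Q is all that's needed)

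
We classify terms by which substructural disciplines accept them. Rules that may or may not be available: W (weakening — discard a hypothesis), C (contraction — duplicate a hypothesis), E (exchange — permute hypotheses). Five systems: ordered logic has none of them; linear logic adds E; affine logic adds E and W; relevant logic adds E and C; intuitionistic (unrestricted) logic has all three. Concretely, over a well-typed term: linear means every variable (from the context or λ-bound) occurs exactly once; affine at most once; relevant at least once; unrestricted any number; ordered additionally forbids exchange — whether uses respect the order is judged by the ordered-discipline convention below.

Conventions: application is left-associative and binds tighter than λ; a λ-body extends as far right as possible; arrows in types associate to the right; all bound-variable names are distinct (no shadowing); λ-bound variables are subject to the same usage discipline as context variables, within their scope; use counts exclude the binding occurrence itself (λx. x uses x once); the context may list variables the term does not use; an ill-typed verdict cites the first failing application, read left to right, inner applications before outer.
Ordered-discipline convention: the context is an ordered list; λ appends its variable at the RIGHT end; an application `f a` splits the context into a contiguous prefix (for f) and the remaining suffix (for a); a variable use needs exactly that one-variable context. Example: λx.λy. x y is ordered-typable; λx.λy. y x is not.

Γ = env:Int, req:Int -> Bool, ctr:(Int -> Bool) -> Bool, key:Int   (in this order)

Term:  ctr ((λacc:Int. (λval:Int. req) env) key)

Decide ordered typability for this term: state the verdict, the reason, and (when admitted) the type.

no — acc, val left unused
use counts: env ×1; req ×1; ctr ×1; key ×1; acc [bound] ×0; val [bound] ×0
left-to-right use order: ctr, req, env, key
typing: well-typed — term : Bool
per-discipline verdicts: ordered ✗, linear ✗, affine ✓, relevant ✗, unrestricted ✓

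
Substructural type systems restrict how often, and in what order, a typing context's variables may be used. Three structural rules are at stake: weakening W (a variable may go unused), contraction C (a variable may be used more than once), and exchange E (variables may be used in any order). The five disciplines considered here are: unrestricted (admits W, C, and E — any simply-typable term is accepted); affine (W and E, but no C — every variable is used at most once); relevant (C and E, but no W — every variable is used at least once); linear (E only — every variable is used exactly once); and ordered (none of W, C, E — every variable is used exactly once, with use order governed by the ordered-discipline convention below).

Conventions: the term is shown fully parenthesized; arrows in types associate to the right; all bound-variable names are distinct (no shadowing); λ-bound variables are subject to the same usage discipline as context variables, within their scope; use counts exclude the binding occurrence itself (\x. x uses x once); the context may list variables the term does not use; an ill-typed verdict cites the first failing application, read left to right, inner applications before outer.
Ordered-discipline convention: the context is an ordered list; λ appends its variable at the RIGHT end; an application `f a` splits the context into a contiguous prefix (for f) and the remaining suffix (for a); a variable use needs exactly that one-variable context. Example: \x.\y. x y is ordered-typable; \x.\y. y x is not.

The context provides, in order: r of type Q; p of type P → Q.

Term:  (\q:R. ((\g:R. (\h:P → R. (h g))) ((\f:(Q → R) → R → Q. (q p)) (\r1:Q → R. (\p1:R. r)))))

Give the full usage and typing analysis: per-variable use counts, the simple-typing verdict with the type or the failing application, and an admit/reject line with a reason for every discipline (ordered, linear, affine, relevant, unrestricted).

use counts: r ×1; p ×1; q (bound) ×1; g (bound) ×1; h (bound) ×1; f (bound) ×0; r1 (bound) ×0; p1 (bound) ×0
use order (left to right): h, g, q, p, r
typing: ill-typed: argument of type R where P is required
ordered ✗ (not simply typable)
linear ✗ (fails simple typing)
affine ✗ (a type mismatch blocks all five)
relevant ✗ (the type mismatch rejects it)
unrestricted ✗ (not simply typable)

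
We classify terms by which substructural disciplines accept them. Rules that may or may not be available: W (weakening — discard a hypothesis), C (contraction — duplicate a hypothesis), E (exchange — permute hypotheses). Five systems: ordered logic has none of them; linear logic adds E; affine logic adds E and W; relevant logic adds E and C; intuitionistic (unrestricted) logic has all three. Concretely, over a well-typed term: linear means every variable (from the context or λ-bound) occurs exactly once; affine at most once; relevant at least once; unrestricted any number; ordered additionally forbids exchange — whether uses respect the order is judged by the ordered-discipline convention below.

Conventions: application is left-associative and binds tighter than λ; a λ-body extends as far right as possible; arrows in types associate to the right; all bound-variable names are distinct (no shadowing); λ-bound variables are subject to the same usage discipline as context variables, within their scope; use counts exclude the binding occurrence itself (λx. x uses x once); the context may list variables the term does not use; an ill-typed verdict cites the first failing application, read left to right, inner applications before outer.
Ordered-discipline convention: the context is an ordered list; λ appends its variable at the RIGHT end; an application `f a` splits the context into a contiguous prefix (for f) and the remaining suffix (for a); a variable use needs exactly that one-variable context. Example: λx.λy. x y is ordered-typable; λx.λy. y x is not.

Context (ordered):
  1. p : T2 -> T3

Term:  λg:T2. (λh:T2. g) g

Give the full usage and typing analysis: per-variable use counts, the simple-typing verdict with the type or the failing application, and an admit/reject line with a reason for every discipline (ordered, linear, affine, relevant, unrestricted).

use counts: p ×0, g (λ-bound) ×2, h (λ-bound) ×0
order of uses: g, g
typing: well-typed at T2 -> T2
ordered ✗ (needs contraction — g ×2; p, h left unused)
linear ✗ (needs contraction — g ×2; p, h left unused)
affine ✗ (needs contraction — g ×2)
relevant ✗ (p, h left unused)
unrestricted ✓ (well-typed at T2 -> T2; no restrictions here)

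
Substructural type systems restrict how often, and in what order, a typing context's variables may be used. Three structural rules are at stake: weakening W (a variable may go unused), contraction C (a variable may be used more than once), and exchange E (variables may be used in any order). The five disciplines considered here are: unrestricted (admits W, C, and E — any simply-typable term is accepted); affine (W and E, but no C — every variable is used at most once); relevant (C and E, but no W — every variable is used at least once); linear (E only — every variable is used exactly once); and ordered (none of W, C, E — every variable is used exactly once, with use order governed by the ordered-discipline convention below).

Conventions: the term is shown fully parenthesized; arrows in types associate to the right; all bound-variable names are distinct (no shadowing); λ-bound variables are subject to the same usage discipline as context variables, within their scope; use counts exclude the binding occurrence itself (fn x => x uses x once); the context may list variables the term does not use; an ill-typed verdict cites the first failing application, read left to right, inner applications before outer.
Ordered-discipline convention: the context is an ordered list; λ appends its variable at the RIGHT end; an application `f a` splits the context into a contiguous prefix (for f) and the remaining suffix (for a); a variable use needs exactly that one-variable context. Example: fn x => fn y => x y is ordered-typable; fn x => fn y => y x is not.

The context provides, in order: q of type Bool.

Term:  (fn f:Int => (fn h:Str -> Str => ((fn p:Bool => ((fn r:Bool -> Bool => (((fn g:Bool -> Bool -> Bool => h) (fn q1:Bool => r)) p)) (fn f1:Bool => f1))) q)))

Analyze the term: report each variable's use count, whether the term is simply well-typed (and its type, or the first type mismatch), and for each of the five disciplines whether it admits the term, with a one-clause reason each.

counts: q: 1×; f [bound]: 0×; h [bound]: 1×; p [bound]: 1×; r [bound]: 1×; g [bound]: 0×; q1 [bound]: 0×; f1 [bound]: 1×
uses in reading order: h, r, p, f1, q
typing: ill-typed: an argument Bool mismatches the expected Str
ordered ✗ (a type mismatch blocks all five)
linear ✗ (the type mismatch rejects it)
affine ✗ (not simply typable)
relevant ✗ (fails simple typing)
unrestricted ✗ (a type mismatch blocks all five)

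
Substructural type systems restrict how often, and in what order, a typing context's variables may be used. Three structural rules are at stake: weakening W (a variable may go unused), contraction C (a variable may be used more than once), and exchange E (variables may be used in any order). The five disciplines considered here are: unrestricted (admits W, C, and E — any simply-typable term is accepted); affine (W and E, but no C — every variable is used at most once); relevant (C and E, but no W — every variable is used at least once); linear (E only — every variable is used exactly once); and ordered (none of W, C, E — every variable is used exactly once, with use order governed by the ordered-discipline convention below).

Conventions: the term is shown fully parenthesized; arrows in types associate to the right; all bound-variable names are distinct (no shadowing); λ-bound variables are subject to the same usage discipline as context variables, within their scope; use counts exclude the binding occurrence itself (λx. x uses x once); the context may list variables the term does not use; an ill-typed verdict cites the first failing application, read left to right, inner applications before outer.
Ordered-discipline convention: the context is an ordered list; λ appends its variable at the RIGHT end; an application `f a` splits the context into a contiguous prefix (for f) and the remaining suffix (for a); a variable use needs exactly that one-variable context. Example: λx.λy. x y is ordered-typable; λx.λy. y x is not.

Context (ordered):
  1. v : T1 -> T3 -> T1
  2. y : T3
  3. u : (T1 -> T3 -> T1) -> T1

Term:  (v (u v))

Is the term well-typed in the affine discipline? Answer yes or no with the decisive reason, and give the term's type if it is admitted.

no — uses contraction: v ×2
counts: v: 2, y: 0, u: 1
use order (left to right): v, u, v
typing: well-typed at T3 -> T1
summary: ordered ✗; linear ✗; affine ✗; relevant ✗; unrestricted ✓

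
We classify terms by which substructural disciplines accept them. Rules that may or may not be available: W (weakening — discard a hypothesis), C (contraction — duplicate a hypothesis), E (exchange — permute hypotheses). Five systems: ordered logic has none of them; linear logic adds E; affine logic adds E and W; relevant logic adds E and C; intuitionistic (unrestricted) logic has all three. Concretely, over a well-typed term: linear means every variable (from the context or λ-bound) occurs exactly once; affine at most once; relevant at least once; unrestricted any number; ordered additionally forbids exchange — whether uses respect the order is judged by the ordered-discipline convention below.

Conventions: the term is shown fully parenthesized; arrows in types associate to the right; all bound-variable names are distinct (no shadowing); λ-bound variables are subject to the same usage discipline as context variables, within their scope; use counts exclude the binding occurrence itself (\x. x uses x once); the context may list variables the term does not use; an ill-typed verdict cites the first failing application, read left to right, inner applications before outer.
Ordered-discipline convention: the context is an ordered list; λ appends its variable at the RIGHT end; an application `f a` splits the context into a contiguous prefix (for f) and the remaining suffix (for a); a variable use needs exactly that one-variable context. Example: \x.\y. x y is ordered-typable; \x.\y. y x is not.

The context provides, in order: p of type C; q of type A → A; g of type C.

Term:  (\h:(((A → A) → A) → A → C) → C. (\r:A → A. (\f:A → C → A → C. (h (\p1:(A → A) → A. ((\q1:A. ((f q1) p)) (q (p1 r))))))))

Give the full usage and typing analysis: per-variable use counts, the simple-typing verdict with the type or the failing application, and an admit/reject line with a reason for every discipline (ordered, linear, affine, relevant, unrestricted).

use counts: p=1; q=1; g=0; h [bound]=1; r [bound]=1; f [bound]=1; p1 [bound]=1; q1 [bound]=1
left-to-right use order: h, f, q1, p, q, p1, r
typing: well-typed — term : ((((A → A) → A) → A → C) → C) → (A → A) → (A → C → A → C) → C
ordered: ✗ — g never used (weakening)
linear: ✗ — g never used (weakening)
affine: ✓ — none of p, q, g, h, r, f, p1, q1 used more than once
relevant: ✗ — g never used (weakening)
unrestricted: ✓ — type-checks (((((A → A) → A) → A → C) → C) → (A → A) → (A → C → A → C) → C) and nothing is barred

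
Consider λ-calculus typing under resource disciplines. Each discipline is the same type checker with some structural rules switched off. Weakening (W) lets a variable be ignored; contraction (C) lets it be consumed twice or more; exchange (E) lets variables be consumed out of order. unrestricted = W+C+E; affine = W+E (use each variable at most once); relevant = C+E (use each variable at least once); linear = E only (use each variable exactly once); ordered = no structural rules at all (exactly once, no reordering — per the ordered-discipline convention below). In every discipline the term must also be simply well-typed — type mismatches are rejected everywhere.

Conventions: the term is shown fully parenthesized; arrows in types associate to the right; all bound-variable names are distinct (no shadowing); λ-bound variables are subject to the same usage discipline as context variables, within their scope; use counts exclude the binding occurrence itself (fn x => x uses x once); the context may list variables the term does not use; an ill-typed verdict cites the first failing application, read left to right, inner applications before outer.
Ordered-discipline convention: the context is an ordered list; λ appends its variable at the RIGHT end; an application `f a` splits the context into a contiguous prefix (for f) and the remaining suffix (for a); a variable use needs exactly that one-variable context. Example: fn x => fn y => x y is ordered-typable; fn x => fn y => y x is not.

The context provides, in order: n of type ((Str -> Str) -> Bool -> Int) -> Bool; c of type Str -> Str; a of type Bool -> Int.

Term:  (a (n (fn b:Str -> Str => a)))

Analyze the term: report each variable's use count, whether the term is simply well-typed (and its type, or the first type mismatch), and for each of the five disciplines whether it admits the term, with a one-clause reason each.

variable uses: n ×1; c ×0; a ×2; b (bound) ×0
use order (left to right): a, n, a
typing: ✓ — Int
ordered: ✗ — uses contraction: a ×2; c, b never used (weakening)
linear: ✗ — uses contraction: a ×2; c, b never used (weakening)
affine: ✗ — uses contraction: a ×2
relevant: ✗ — c, b never used (weakening)
unrestricted: ✓ — well-typed at Int; no restrictions here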